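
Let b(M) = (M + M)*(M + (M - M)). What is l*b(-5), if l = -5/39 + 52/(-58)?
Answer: -57950/1131 ≈ -51.238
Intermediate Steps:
b(M) = 2*M**2 (b(M) = (2*M)*(M + 0) = (2*M)*M = 2*M**2)
l = -1159/1131 (l = -5*1/39 + 52*(-1/58) = -5/39 - 26/29 = -1159/1131 ≈ -1.0248)
l*b(-5) = -2318*(-5)**2/1131 = -2318*25/1131 = -1159/1131*50 = -57950/1131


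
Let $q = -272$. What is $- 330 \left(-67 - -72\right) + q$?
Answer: $-1922$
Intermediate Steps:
$- 330 \left(-67 - -72\right) + q = - 330 \left(-67 - -72\right) - 272 = - 330 \left(-67 + 72\right) - 272 = \left(-330\right) 5 - 272 = -1650 - 272 = -1922$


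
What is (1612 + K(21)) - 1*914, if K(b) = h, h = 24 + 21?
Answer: 743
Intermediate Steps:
h = 45
K(b) = 45
(1612 + K(21)) - 1*914 = (1612 + 45) - 1*914 = 1657 - 914 = 743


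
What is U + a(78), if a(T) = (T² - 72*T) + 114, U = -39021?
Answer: -38439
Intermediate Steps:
a(T) = 114 + T² - 72*T
U + a(78) = -39021 + (114 + 78² - 72*78) = -39021 + (114 + 6084 - 5616) = -39021 + 582 = -38439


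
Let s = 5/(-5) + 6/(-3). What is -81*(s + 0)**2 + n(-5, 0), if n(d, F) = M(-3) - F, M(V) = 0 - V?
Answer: -726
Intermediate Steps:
s = -3 (s = 5*(-1/5) + 6*(-1/3) = -1 - 2 = -3)
M(V) = -V
n(d, F) = 3 - F (n(d, F) = -1*(-3) - F = 3 - F)
-81*(s + 0)**2 + n(-5, 0) = -81*(-3 + 0)**2 + (3 - 1*0) = -81*(-3)**2 + (3 + 0) = -81*9 + 3 = -729 + 3 = -726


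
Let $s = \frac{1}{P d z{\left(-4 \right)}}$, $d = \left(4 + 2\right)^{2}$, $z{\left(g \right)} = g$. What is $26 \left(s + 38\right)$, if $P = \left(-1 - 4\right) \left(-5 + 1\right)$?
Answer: $\frac{1422707}{1440} \approx 987.99$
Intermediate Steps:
$P = 20$ ($P = \left(-5\right) \left(-4\right) = 20$)
$d = 36$ ($d = 6^{2} = 36$)
$s = - \frac{1}{2880}$ ($s = \frac{1}{20 \cdot 36 \left(-4\right)} = \frac{1}{720 \left(-4\right)} = \frac{1}{-2880} = - \frac{1}{2880} \approx -0.00034722$)
$26 \left(s + 38\right) = 26 \left(- \frac{1}{2880} + 38\right) = 26 \cdot \frac{109439}{2880} = \frac{1422707}{1440}$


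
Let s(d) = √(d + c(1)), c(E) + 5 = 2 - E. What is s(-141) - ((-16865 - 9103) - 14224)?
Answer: 40192 + I*√145 ≈ 40192.0 + 12.042*I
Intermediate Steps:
c(E) = -3 - E (c(E) = -5 + (2 - E) = -3 - E)
s(d) = √(-4 + d) (s(d) = √(d + (-3 - 1*1)) = √(d + (-3 - 1)) = √(d - 4) = √(-4 + d))
s(-141) - ((-16865 - 9103) - 14224) = √(-4 - 141) - ((-16865 - 9103) - 14224) = √(-145) - (-25968 - 14224) = I*√145 - 1*(-40192) = I*√145 + 40192 = 40192 + I*√145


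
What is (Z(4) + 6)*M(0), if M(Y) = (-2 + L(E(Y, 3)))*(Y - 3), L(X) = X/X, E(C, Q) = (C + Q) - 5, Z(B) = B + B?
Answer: 42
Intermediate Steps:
Z(B) = 2*B
E(C, Q) = -5 + C + Q
L(X) = 1
M(Y) = 3 - Y (M(Y) = (-2 + 1)*(Y - 3) = -(-3 + Y) = 3 - Y)
(Z(4) + 6)*M(0) = (2*4 + 6)*(3 - 1*0) = (8 + 6)*(3 + 0) = 14*3 = 42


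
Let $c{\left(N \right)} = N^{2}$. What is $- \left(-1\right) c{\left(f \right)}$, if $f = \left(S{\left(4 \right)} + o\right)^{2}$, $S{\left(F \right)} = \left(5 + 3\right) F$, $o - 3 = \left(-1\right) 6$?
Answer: $707281$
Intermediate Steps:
$o = -3$ ($o = 3 - 6 = -3$)
$S{\left(F \right)} = 8 F$
$f = 841$ ($f = \left(8 \cdot 4 - 3\right)^{2} = \left(32 - 3\right)^{2} = 29^{2} = 841$)
$- \left(-1\right) c{\left(f \right)} = - \left(-1\right) 841^{2} = - \left(-1\right) 707281 = \left(-1\right) \left(-707281\right) = 707281$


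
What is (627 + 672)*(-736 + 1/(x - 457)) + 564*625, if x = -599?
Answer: -212454961/352 ≈ -6.0357e+5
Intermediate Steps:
(627 + 672)*(-736 + 1/(x - 457)) + 564*625 = (627 + 672)*(-736 + 1/(-599 - 457)) + 564*625 = 1299*(-736 + 1/(-1056)) + 352500 = 1299*(-736 - 1/1056) + 352500 = 1299*(-777217/1056) + 352500 = -336534961/352 + 352500 = -212454961/352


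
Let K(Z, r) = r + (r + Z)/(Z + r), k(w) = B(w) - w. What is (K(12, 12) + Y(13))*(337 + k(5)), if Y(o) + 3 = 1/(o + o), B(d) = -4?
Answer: 42804/13 ≈ 3292.6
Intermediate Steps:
Y(o) = -3 + 1/(2*o) (Y(o) = -3 + 1/(o + o) = -3 + 1/(2*o))
k(w) = -4 - w
K(Z, r) = 1 + r (K(Z, r) = r + (Z + r)/(Z + r) = r + 1 = 1 + r)
(K(12, 12) + Y(13))*(337 + k(5)) = ((1 + 12) + (-3 + (½)/13))*(337 + (-4 - 1*5)) = (13 + (-3 + (½)*(1/13)))*(337 + (-4 - 5)) = (13 + (-3 + 1/26))*(337 - 9) = (13 - 77/26)*328 = (261/26)*328 = 42804/13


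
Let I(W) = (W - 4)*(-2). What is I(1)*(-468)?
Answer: -2808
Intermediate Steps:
I(W) = 8 - 2*W (I(W) = (-4 + W)*(-2) = 8 - 2*W)
I(1)*(-468) = (8 - 2*1)*(-468) = (8 - 2)*(-468) = 6*(-468) = -2808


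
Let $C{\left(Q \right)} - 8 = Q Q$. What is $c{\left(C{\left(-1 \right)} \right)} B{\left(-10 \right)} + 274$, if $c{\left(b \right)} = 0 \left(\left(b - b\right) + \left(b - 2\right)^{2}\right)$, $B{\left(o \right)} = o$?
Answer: $274$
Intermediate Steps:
$C{\left(Q \right)} = 8 + Q^{2}$ ($C{\left(Q \right)} = 8 + Q Q = 8 + Q^{2}$)
$c{\left(b \right)} = 0$ ($c{\left(b \right)} = 0 \left(0 + \left(-2 + b\right)^{2}\right) = 0 \left(-2 + b\right)^{2} = 0$)
$c{\left(C{\left(-1 \right)} \right)} B{\left(-10 \right)} + 274 = 0 \left(-10\right) + 274 = 0 + 274 = 274$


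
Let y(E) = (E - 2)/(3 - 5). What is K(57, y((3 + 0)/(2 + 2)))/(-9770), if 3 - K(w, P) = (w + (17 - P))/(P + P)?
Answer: 557/97700 ≈ 0.0057011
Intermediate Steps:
y(E) = 1 - E/2 (y(E) = (-2 + E)/(-2) = (-2 + E)*(-½) = 1 - E/2)
K(w, P) = 3 - (17 + w - P)/(2*P) (K(w, P) = 3 - (w + (17 - P))/(P + P) = 3 - (17 + w - P)/(2*P))
K(57, y((3 + 0)/(2 + 2)))/(-9770) = ((-17 - 1*57 + 7*(1 - (3 + 0)/(2*(2 + 2))))/(2*(1 - (3 + 0)/(2*(2 + 2)))))/(-9770) = ((-17 - 57 + 7*(1 - 3/(2*4)))/(2*(1 - 3/(2*4))))*(-1/9770) = ((-17 - 57 + 7*(1 - ½*¾))/(2*(1 - ½*¾)))*(-1/9770) = ((-17 - 57 + 7*(1 - 3/8))/(2*(1 - 3/8)))*(-1/9770) = ((-17 - 57 + 7*(5/8))/(2*(5/8)))*(-1/9770) = ((½)*(8/5)*(-17 - 57 + 35/8))*(-1/9770) = ((½)*(8/5)*(-557/8))*(-1/9770) = -557/10*(-1/9770) = 557/97700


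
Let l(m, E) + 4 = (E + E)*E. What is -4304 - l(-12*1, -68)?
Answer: -13548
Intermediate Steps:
l(m, E) = -4 + 2*E**2 (l(m, E) = -4 + (E + E)*E = -4 + (2*E)*E = -4 + 2*E**2)
-4304 - l(-12*1, -68) = -4304 - (-4 + 2*(-68)**2) = -4304 - (-4 + 2*4624) = -4304 - (-4 + 9248) = -4304 - 1*9244 = -4304 - 9244 = -13548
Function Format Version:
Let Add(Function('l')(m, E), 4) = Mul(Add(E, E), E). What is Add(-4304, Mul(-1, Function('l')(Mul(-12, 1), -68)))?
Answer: -13548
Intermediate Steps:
Function('l')(m, E) = Add(-4, Mul(2, Pow(E, 2))) (Function('l')(m, E) = Add(-4, Mul(Add(E, E), E)) = Add(-4, Mul(Mul(2, E), E)) = Add(-4, Mul(2, Pow(E, 2))))
Add(-4304, Mul(-1, Function('l')(Mul(-12, 1), -68))) = Add(-4304, Mul(-1, Add(-4, Mul(2, Pow(-68, 2))))) = Add(-4304, Mul(-1, Add(-4, Mul(2, 4624)))) = Add(-4304, Mul(-1, Add(-4, 9248))) = Add(-4304, Mul(-1, 9244)) = Add(-4304, -9244) = -13548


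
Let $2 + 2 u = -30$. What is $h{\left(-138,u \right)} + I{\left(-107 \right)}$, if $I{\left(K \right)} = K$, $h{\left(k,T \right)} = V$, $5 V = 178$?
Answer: $- \frac{357}{5} \approx -71.4$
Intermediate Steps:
$u = -16$ ($u = -1 + \frac{1}{2} \left(-30\right) = -1 - 15 = -16$)
$V = \frac{178}{5}$ ($V = \frac{1}{5} \cdot 178 = \frac{178}{5} \approx 35.6$)
$h{\left(k,T \right)} = \frac{178}{5}$
$h{\left(-138,u \right)} + I{\left(-107 \right)} = \frac{178}{5} - 107 = - \frac{357}{5}$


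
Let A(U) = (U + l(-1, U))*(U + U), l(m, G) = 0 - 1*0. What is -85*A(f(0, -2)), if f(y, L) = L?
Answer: -680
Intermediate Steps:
l(m, G) = 0 (l(m, G) = 0 + 0 = 0)
A(U) = 2*U**2 (A(U) = (U + 0)*(U + U) = U*(2*U) = 2*U**2)
-85*A(f(0, -2)) = -170*(-2)**2 = -170*4 = -85*8 = -680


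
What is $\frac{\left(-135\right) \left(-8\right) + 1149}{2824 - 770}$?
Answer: $\frac{2229}{2054} \approx 1.0852$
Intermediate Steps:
$\frac{\left(-135\right) \left(-8\right) + 1149}{2824 - 770} = \frac{1080 + 1149}{2054} = 2229 \cdot \frac{1}{2054} = \frac{2229}{2054}$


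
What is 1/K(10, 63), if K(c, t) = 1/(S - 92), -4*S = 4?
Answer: -93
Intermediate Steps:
S = -1 (S = -¼*4 = -1)
K(c, t) = -1/93 (K(c, t) = 1/(-1 - 92) = 1/(-93) = -1/93)
1/K(10, 63) = 1/(-1/93) = -93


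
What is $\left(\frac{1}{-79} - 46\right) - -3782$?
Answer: $\frac{295143}{79} \approx 3736.0$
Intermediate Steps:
$\left(\frac{1}{-79} - 46\right) - -3782 = \left(- \frac{1}{79} - 46\right) + 3782 = - \frac{3635}{79} + 3782 = \frac{295143}{79}$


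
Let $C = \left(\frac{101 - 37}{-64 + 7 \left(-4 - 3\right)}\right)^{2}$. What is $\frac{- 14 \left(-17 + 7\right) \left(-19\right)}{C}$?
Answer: $- \frac{8491385}{1024} \approx -8292.4$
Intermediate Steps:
$C = \frac{4096}{12769}$ ($C = \left(\frac{64}{-64 + 7 \left(-7\right)}\right)^{2} = \left(\frac{64}{-64 - 49}\right)^{2} = \left(\frac{64}{-113}\right)^{2} = \left(64 \left(- \frac{1}{113}\right)\right)^{2} = \left(- \frac{64}{113}\right)^{2} = \frac{4096}{12769} \approx 0.32078$)
$\frac{- 14 \left(-17 + 7\right) \left(-19\right)}{C} = \frac{- 14 \left(-17 + 7\right) \left(-19\right)}{\frac{4096}{12769}} = \left(-14\right) \left(-10\right) \left(-19\right) \frac{12769}{4096} = 140 \left(-19\right) \frac{12769}{4096} = \left(-2660\right) \frac{12769}{4096} = - \frac{8491385}{1024}$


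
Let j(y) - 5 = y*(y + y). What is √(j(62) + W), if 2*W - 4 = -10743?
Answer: √9294/2 ≈ 48.203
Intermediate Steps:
W = -10739/2 (W = 2 + (½)*(-10743) = 2 - 10743/2 = -10739/2 ≈ -5369.5)
j(y) = 5 + 2*y² (j(y) = 5 + y*(y + y) = 5 + y*(2*y) = 5 + 2*y²)
√(j(62) + W) = √((5 + 2*62²) - 10739/2) = √((5 + 2*3844) - 10739/2) = √((5 + 7688) - 10739/2) = √(7693 - 10739/2) = √(4647/2) = √9294/2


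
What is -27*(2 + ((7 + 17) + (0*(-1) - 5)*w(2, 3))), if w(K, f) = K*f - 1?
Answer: -27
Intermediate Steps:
w(K, f) = -1 + K*f
-27*(2 + ((7 + 17) + (0*(-1) - 5)*w(2, 3))) = -27*(2 + ((7 + 17) + (0*(-1) - 5)*(-1 + 2*3))) = -27*(2 + (24 + (0 - 5)*(-1 + 6))) = -27*(2 + (24 - 5*5)) = -27*(2 + (24 - 25)) = -27*(2 - 1) = -27*1 = -27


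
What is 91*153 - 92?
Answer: 13831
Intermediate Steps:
91*153 - 92 = 13923 - 92 = 13831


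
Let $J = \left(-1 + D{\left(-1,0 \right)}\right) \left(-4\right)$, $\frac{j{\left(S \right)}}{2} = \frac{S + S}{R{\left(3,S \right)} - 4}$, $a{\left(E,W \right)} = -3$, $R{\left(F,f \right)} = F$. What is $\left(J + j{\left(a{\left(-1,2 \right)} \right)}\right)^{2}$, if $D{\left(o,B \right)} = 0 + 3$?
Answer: $16$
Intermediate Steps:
$D{\left(o,B \right)} = 3$
$j{\left(S \right)} = - 4 S$ ($j{\left(S \right)} = 2 \frac{S + S}{3 - 4} = 2 \frac{2 S}{-1} = 2 \cdot 2 S \left(-1\right) = 2 \left(- 2 S\right) = - 4 S$)
$J = -8$ ($J = \left(-1 + 3\right) \left(-4\right) = 2 \left(-4\right) = -8$)
$\left(J + j{\left(a{\left(-1,2 \right)} \right)}\right)^{2} = \left(-8 - -12\right)^{2} = \left(-8 + 12\right)^{2} = 4^{2} = 16$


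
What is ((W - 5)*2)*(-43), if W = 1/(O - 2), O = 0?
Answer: 473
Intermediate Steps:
W = -½ (W = 1/(0 - 2) = 1/(-2) = -½ ≈ -0.50000)
((W - 5)*2)*(-43) = ((-½ - 5)*2)*(-43) = -11/2*2*(-43) = -11*(-43) = 473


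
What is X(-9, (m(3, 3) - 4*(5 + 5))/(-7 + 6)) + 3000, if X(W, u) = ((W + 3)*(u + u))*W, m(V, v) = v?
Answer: 6996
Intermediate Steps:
X(W, u) = 2*W*u*(3 + W) (X(W, u) = ((3 + W)*(2*u))*W = (2*u*(3 + W))*W = 2*W*u*(3 + W))
X(-9, (m(3, 3) - 4*(5 + 5))/(-7 + 6)) + 3000 = 2*(-9)*((3 - 4*(5 + 5))/(-7 + 6))*(3 - 9) + 3000 = 2*(-9)*((3 - 4*10)/(-1))*(-6) + 3000 = 2*(-9)*((3 - 40)*(-1))*(-6) + 3000 = 2*(-9)*(-37*(-1))*(-6) + 3000 = 2*(-9)*37*(-6) + 3000 = 3996 + 3000 = 6996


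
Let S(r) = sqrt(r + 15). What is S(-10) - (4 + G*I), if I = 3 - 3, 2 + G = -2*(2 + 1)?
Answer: -4 + sqrt(5) ≈ -1.7639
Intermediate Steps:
S(r) = sqrt(15 + r)
G = -8 (G = -2 - 2*(2 + 1) = -2 - 2*3 = -2 - 6 = -8)
I = 0
S(-10) - (4 + G*I) = sqrt(15 - 10) - (4 - 8*0) = sqrt(5) - (4 + 0) = sqrt(5) - 1*4 = sqrt(5) - 4 = -4 + sqrt(5)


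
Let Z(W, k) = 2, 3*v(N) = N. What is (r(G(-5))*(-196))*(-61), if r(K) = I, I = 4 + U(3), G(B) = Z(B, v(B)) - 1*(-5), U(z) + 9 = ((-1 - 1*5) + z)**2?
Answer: 47824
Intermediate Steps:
v(N) = N/3
U(z) = -9 + (-6 + z)**2 (U(z) = -9 + ((-1 - 1*5) + z)**2 = -9 + ((-1 - 5) + z)**2 = -9 + (-6 + z)**2)
G(B) = 7 (G(B) = 2 - 1*(-5) = 2 + 5 = 7)
I = 4 (I = 4 + (-9 + (-6 + 3)**2) = 4 + (-9 + (-3)**2) = 4 + (-9 + 9) = 4 + 0 = 4)
r(K) = 4
(r(G(-5))*(-196))*(-61) = (4*(-196))*(-61) = -784*(-61) = 47824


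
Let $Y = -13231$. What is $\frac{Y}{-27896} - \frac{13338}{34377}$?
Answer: $\frac{27588413}{319660264} \approx 0.086305$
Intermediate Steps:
$\frac{Y}{-27896} - \frac{13338}{34377} = - \frac{13231}{-27896} - \frac{13338}{34377} = \left(-13231\right) \left(- \frac{1}{27896}\right) - \frac{4446}{11459} = \frac{13231}{27896} - \frac{4446}{11459} = \frac{27588413}{319660264}$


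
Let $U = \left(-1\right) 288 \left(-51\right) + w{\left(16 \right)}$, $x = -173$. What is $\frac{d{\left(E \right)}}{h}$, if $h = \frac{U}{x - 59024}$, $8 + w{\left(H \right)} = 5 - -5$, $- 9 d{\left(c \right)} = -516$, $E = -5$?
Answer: $- \frac{5090942}{22035} \approx -231.04$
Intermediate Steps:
$d{\left(c \right)} = \frac{172}{3}$ ($d{\left(c \right)} = \left(- \frac{1}{9}\right) \left(-516\right) = \frac{172}{3}$)
$w{\left(H \right)} = 2$ ($w{\left(H \right)} = -8 + \left(5 - -5\right) = -8 + \left(5 + 5\right) = -8 + 10 = 2$)
$U = 14690$ ($U = \left(-1\right) 288 \left(-51\right) + 2 = \left(-288\right) \left(-51\right) + 2 = 14688 + 2 = 14690$)
$h = - \frac{14690}{59197}$ ($h = \frac{14690}{-173 - 59024} = \frac{14690}{-59197} = 14690 \left(- \frac{1}{59197}\right) = - \frac{14690}{59197} \approx -0.24815$)
$\frac{d{\left(E \right)}}{h} = \frac{172}{3 \left(- \frac{14690}{59197}\right)} = \frac{172}{3} \left(- \frac{59197}{14690}\right) = - \frac{5090942}{22035}$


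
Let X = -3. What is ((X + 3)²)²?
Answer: 0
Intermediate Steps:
((X + 3)²)² = ((-3 + 3)²)² = (0²)² = 0² = 0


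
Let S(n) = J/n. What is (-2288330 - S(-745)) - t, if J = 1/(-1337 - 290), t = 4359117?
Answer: -8057470220406/1212115 ≈ -6.6474e+6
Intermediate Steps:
J = -1/1627 (J = 1/(-1627) = -1/1627 ≈ -0.00061463)
S(n) = -1/(1627*n)
(-2288330 - S(-745)) - t = (-2288330 - (-1)/(1627*(-745))) - 1*4359117 = (-2288330 - (-1)*(-1)/(1627*745)) - 4359117 = (-2288330 - 1*1/1212115) - 4359117 = (-2288330 - 1/1212115) - 4359117 = -2773719117951/1212115 - 4359117 = -8057470220406/1212115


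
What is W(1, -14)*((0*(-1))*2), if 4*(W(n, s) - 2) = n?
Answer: 0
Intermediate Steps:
W(n, s) = 2 + n/4
W(1, -14)*((0*(-1))*2) = (2 + (¼)*1)*((0*(-1))*2) = (2 + ¼)*(0*2) = (9/4)*0 = 0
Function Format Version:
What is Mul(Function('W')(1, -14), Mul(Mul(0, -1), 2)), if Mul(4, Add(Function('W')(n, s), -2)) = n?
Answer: 0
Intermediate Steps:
Function('W')(n, s) = Add(2, Mul(Rational(1, 4), n))
Mul(Function('W')(1, -14), Mul(Mul(0, -1), 2)) = Mul(Add(2, Mul(Rational(1, 4), 1)), Mul(Mul(0, -1), 2)) = Mul(Add(2, Rational(1, 4)), Mul(0, 2)) = Mul(Rational(9, 4), 0) = 0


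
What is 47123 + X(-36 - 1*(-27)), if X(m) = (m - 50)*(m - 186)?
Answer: 58628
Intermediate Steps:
X(m) = (-186 + m)*(-50 + m) (X(m) = (-50 + m)*(-186 + m) = (-186 + m)*(-50 + m))
47123 + X(-36 - 1*(-27)) = 47123 + (9300 + (-36 - 1*(-27))² - 236*(-36 - 1*(-27))) = 47123 + (9300 + (-36 + 27)² - 236*(-36 + 27)) = 47123 + (9300 + (-9)² - 236*(-9)) = 47123 + (9300 + 81 + 2124) = 47123 + 11505 = 58628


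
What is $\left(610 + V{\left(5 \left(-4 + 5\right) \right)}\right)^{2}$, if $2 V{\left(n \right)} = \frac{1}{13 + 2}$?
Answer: $\frac{334926601}{900} \approx 3.7214 \cdot 10^{5}$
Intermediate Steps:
$V{\left(n \right)} = \frac{1}{30}$ ($V{\left(n \right)} = \frac{1}{2 \left(13 + 2\right)} = \frac{1}{2 \cdot 15} = \frac{1}{2} \cdot \frac{1}{15} = \frac{1}{30}$)
$\left(610 + V{\left(5 \left(-4 + 5\right) \right)}\right)^{2} = \left(610 + \frac{1}{30}\right)^{2} = \left(\frac{18301}{30}\right)^{2} = \frac{334926601}{900}$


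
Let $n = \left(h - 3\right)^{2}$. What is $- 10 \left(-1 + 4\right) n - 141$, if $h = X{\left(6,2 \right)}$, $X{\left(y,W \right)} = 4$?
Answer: $-171$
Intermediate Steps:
$h = 4$
$n = 1$ ($n = \left(4 - 3\right)^{2} = 1^{2} = 1$)
$- 10 \left(-1 + 4\right) n - 141 = - 10 \left(-1 + 4\right) 1 - 141 = \left(-10\right) 3 \cdot 1 - 141 = \left(-30\right) 1 - 141 = -30 - 141 = -171$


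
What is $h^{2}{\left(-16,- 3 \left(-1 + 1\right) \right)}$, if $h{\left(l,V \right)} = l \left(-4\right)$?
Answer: $4096$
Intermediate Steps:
$h{\left(l,V \right)} = - 4 l$
$h^{2}{\left(-16,- 3 \left(-1 + 1\right) \right)} = \left(\left(-4\right) \left(-16\right)\right)^{2} = 64^{2} = 4096$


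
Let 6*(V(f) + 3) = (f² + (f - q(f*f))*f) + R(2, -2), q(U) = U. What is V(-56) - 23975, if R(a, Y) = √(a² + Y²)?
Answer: 19010/3 + √2/3 ≈ 6337.1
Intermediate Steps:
R(a, Y) = √(Y² + a²)
V(f) = -3 + √2/3 + f²/6 + f*(f - f²)/6 (V(f) = -3 + ((f² + (f - f*f)*f) + √((-2)² + 2²))/6 = -3 + ((f² + (f - f²)*f) + √(4 + 4))/6 = -3 + ((f² + f*(f - f²)) + √8)/6 = -3 + ((f² + f*(f - f²)) + 2*√2)/6 = -3 + (f² + 2*√2 + f*(f - f²))/6 = -3 + (√2/3 + f²/6 + f*(f - f²)/6) = -3 + √2/3 + f²/6 + f*(f - f²)/6)
V(-56) - 23975 = (-3 - ⅙*(-56)³ + √2/3 + (⅓)*(-56)²) - 23975 = (-3 - ⅙*(-175616) + √2/3 + (⅓)*3136) - 23975 = (-3 + 87808/3 + √2/3 + 3136/3) - 23975 = (90935/3 + √2/3) - 23975 = 19010/3 + √2/3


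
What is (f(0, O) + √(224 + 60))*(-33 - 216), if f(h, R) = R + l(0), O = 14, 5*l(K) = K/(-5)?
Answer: -3486 - 498*√71 ≈ -7682.2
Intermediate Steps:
l(K) = -K/25 (l(K) = (K/(-5))/5 = (K*(-⅕))/5 = (-K/5)/5 = -K/25)
f(h, R) = R (f(h, R) = R - 1/25*0 = R + 0 = R)
(f(0, O) + √(224 + 60))*(-33 - 216) = (14 + √(224 + 60))*(-33 - 216) = (14 + √284)*(-249) = (14 + 2*√71)*(-249) = -3486 - 498*√71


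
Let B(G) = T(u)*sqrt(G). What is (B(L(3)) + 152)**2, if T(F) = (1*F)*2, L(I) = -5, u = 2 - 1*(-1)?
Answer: 22924 + 1824*I*sqrt(5) ≈ 22924.0 + 4078.6*I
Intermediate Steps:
u = 3 (u = 2 + 1 = 3)
T(F) = 2*F (T(F) = F*2 = 2*F)
B(G) = 6*sqrt(G) (B(G) = (2*3)*sqrt(G) = 6*sqrt(G))
(B(L(3)) + 152)**2 = (6*sqrt(-5) + 152)**2 = (6*(I*sqrt(5)) + 152)**2 = (6*I*sqrt(5) + 152)**2 = (152 + 6*I*sqrt(5))**2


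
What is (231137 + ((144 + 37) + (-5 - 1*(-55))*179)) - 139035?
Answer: 101233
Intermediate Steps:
(231137 + ((144 + 37) + (-5 - 1*(-55))*179)) - 139035 = (231137 + (181 + (-5 + 55)*179)) - 139035 = (231137 + (181 + 50*179)) - 139035 = (231137 + (181 + 8950)) - 139035 = (231137 + 9131) - 139035 = 240268 - 139035 = 101233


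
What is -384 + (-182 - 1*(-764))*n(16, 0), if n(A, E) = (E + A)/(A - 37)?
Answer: -5792/7 ≈ -827.43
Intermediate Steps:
n(A, E) = (A + E)/(-37 + A)
-384 + (-182 - 1*(-764))*n(16, 0) = -384 + (-182 - 1*(-764))*((16 + 0)/(-37 + 16)) = -384 + (-182 + 764)*(16/(-21)) = -384 + 582*(-1/21*16) = -384 + 582*(-16/21) = -384 - 3104/7 = -5792/7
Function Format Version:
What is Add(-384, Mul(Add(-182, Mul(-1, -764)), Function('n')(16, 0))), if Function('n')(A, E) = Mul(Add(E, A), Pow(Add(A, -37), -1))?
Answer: Rational(-5792, 7) ≈ -827.43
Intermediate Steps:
Function('n')(A, E) = Mul(Pow(Add(-37, A), -1), Add(A, E)) (Function('n')(A, E) = Mul(Add(A, E), Pow(Add(-37, A), -1)) = Mul(Pow(Add(-37, A), -1), Add(A, E)))
Add(-384, Mul(Add(-182, Mul(-1, -764)), Function('n')(16, 0))) = Add(-384, Mul(Add(-182, Mul(-1, -764)), Mul(Pow(Add(-37, 16), -1), Add(16, 0)))) = Add(-384, Mul(Add(-182, 764), Mul(Pow(-21, -1), 16))) = Add(-384, Mul(582, Mul(Rational(-1, 21), 16))) = Add(-384, Mul(582, Rational(-16, 21))) = Add(-384, Rational(-3104, 7)) = Rational(-5792, 7)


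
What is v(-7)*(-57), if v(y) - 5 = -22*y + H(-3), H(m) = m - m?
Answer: -9063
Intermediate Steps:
H(m) = 0
v(y) = 5 - 22*y (v(y) = 5 + (-22*y + 0) = 5 - 22*y)
v(-7)*(-57) = (5 - 22*(-7))*(-57) = (5 + 154)*(-57) = 159*(-57) = -9063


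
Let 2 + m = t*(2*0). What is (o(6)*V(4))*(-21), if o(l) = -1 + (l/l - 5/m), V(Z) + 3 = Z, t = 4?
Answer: -105/2 ≈ -52.500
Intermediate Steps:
V(Z) = -3 + Z
m = -2 (m = -2 + 4*(2*0) = -2 + 4*0 = -2 + 0 = -2)
o(l) = 5/2 (o(l) = -1 + (l/l - 5/(-2)) = -1 + (1 - 5*(-½)) = -1 + (1 + 5/2) = -1 + 7/2 = 5/2)
(o(6)*V(4))*(-21) = (5*(-3 + 4)/2)*(-21) = ((5/2)*1)*(-21) = (5/2)*(-21) = -105/2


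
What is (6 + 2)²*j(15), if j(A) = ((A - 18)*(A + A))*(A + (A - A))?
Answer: -86400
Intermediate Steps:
j(A) = 2*A²*(-18 + A) (j(A) = ((-18 + A)*(2*A))*(A + 0) = (2*A*(-18 + A))*A = 2*A²*(-18 + A))
(6 + 2)²*j(15) = (6 + 2)²*(2*15²*(-18 + 15)) = 8²*(2*225*(-3)) = 64*(-1350) = -86400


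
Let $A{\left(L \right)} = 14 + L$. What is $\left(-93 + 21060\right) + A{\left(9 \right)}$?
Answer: $20990$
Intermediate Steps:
$\left(-93 + 21060\right) + A{\left(9 \right)} = \left(-93 + 21060\right) + \left(14 + 9\right) = 20967 + 23 = 20990$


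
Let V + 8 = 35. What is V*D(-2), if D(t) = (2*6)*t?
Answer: -648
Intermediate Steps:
V = 27 (V = -8 + 35 = 27)
D(t) = 12*t
V*D(-2) = 27*(12*(-2)) = 27*(-24) = -648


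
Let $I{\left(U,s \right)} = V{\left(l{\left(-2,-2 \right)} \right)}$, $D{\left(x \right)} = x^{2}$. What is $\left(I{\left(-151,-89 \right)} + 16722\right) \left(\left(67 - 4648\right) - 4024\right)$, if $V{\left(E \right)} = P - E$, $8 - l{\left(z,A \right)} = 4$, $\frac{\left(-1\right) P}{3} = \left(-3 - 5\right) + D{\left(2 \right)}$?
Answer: $-143961650$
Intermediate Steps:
$P = 12$ ($P = - 3 \left(\left(-3 - 5\right) + 2^{2}\right) = - 3 \left(\left(-3 - 5\right) + 4\right) = - 3 \left(-8 + 4\right) = \left(-3\right) \left(-4\right) = 12$)
$l{\left(z,A \right)} = 4$ ($l{\left(z,A \right)} = 8 - 4 = 4$)
$V{\left(E \right)} = 12 - E$
$I{\left(U,s \right)} = 8$ ($I{\left(U,s \right)} = 12 - 4 = 8$)
$\left(I{\left(-151,-89 \right)} + 16722\right) \left(\left(67 - 4648\right) - 4024\right) = \left(8 + 16722\right) \left(\left(67 - 4648\right) - 4024\right) = 16730 \left(-4581 - 4024\right) = 16730 \left(-8605\right) = -143961650$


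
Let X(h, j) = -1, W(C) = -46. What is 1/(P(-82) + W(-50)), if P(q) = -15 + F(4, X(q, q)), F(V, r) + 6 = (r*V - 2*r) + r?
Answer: -1/70 ≈ -0.014286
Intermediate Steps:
F(V, r) = -6 - r + V*r (F(V, r) = -6 + ((r*V - 2*r) + r) = -6 + ((V*r - 2*r) + r) = -6 + ((-2*r + V*r) + r) = -6 + (-r + V*r) = -6 - r + V*r)
P(q) = -24 (P(q) = -15 + (-6 - 1*(-1) + 4*(-1)) = -15 + (-6 + 1 - 4) = -15 - 9 = -24)
1/(P(-82) + W(-50)) = 1/(-24 - 46) = 1/(-70) = -1/70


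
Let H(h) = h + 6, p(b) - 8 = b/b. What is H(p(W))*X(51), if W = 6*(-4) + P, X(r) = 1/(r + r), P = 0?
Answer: 5/34 ≈ 0.14706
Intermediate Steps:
X(r) = 1/(2*r)
W = -24 (W = 6*(-4) + 0 = -24 + 0 = -24)
p(b) = 9 (p(b) = 8 + b/b = 8 + 1 = 9)
H(h) = 6 + h
H(p(W))*X(51) = (6 + 9)*((½)/51) = 15*((½)*(1/51)) = 15*(1/102) = 5/34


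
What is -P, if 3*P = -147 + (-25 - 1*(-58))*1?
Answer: 38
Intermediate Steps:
P = -38 (P = (-147 + (-25 - 1*(-58))*1)/3 = (-147 + (-25 + 58)*1)/3 = (-147 + 33*1)/3 = (-147 + 33)/3 = (⅓)*(-114) = -38)
-P = -1*(-38) = 38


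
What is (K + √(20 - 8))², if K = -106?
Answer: 11248 - 424*√3 ≈ 10514.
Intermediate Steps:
(K + √(20 - 8))² = (-106 + √(20 - 8))² = (-106 + √12)² = (-106 + 2*√3)²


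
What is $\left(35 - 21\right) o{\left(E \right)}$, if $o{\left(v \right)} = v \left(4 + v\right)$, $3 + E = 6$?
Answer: $294$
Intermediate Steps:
$E = 3$ ($E = -3 + 6 = 3$)
$\left(35 - 21\right) o{\left(E \right)} = \left(35 - 21\right) 3 \left(4 + 3\right) = 14 \cdot 3 \cdot 7 = 14 \cdot 21 = 294$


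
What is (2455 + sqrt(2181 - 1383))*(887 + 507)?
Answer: 3422270 + 1394*sqrt(798) ≈ 3.4616e+6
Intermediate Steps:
(2455 + sqrt(2181 - 1383))*(887 + 507) = (2455 + sqrt(798))*1394 = 3422270 + 1394*sqrt(798)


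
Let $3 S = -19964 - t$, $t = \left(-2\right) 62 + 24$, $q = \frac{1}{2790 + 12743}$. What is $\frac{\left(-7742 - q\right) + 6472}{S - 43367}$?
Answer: $\frac{59180733}{2329406345} \approx 0.025406$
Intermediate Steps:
$q = \frac{1}{15533} \approx 6.4379 \cdot 10^{-5}$
$t = -100$ ($t = -124 + 24 = -100$)
$S = - \frac{19864}{3}$ ($S = \frac{-19964 - -100}{3} = \frac{-19964 + 100}{3} = \frac{1}{3} \left(-19864\right) = - \frac{19864}{3} \approx -6621.3$)
$\frac{\left(-7742 - q\right) + 6472}{S - 43367} = \frac{\left(-7742 - \frac{1}{15533}\right) + 6472}{- \frac{19864}{3} - 43367} = \frac{\left(-7742 - \frac{1}{15533}\right) + 6472}{- \frac{149965}{3}} = \left(- \frac{120256487}{15533} + 6472\right) \left(- \frac{3}{149965}\right) = \left(- \frac{19726911}{15533}\right) \left(- \frac{3}{149965}\right) = \frac{59180733}{2329406345}$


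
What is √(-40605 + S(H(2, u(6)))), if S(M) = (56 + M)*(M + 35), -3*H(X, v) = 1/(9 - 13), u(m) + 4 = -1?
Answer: I*√5563787/12 ≈ 196.56*I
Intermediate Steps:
u(m) = -5 (u(m) = -4 - 1 = -5)
H(X, v) = 1/12 (H(X, v) = -1/(3*(9 - 13)) = -⅓/(-4) = -⅓*(-¼) = 1/12)
S(M) = (35 + M)*(56 + M) (S(M) = (56 + M)*(35 + M) = (35 + M)*(56 + M))
√(-40605 + S(H(2, u(6)))) = √(-40605 + (1960 + (1/12)² + 91*(1/12))) = √(-40605 + (1960 + 1/144 + 91/12)) = √(-40605 + 283333/144) = √(-5563787/144) = I*√5563787/12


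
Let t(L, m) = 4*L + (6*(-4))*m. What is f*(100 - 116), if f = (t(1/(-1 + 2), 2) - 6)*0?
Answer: 0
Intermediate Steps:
t(L, m) = -24*m + 4*L (t(L, m) = 4*L - 24*m = -24*m + 4*L)
f = 0 (f = ((-24*2 + 4/(-1 + 2)) - 6)*0 = ((-48 + 4/1) - 6)*0 = ((-48 + 4*1) - 6)*0 = ((-48 + 4) - 6)*0 = (-44 - 6)*0 = -50*0 = 0)
f*(100 - 116) = 0*(100 - 116) = 0*(-16) = 0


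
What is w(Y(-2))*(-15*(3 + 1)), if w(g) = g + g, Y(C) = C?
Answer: 240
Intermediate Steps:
w(g) = 2*g
w(Y(-2))*(-15*(3 + 1)) = (2*(-2))*(-15*(3 + 1)) = -(-60)*4 = -4*(-60) = 240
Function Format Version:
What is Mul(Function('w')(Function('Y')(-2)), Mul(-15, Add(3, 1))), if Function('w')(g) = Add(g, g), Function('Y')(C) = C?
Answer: 240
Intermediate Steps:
Function('w')(g) = Mul(2, g)
Mul(Function('w')(Function('Y')(-2)), Mul(-15, Add(3, 1))) = Mul(Mul(2, -2), Mul(-15, Add(3, 1))) = Mul(-4, Mul(-15, 4)) = Mul(-4, -60) = 240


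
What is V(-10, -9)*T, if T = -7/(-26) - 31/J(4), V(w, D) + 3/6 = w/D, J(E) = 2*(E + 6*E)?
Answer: -253/1456 ≈ -0.17376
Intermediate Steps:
J(E) = 14*E (J(E) = 2*(7*E) = 14*E)
V(w, D) = -½ + w/D
T = -207/728 (T = -7/(-26) - 31/(14*4) = -7*(-1/26) - 31/56 = 7/26 - 31*1/56 = 7/26 - 31/56 = -207/728 ≈ -0.28434)
V(-10, -9)*T = ((-10 - ½*(-9))/(-9))*(-207/728) = -(-10 + 9/2)/9*(-207/728) = -⅑*(-11/2)*(-207/728) = (11/18)*(-207/728) = -253/1456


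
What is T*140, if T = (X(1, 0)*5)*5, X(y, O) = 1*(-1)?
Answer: -3500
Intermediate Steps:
X(y, O) = -1
T = -25 (T = -1*5*5 = -5*5 = -25)
T*140 = -25*140 = -3500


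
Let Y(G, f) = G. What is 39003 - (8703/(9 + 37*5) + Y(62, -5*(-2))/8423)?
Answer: 63660002789/1634062 ≈ 38958.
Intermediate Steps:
39003 - (8703/(9 + 37*5) + Y(62, -5*(-2))/8423) = 39003 - (8703/(9 + 37*5) + 62/8423) = 39003 - (8703/(9 + 185) + 62*(1/8423)) = 39003 - (8703/194 + 62/8423) = 39003 - 1*73317397/1634062 = 39003 - 73317397/1634062 = 63660002789/1634062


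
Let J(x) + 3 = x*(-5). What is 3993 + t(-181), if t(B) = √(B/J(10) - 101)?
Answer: 3993 + 2*I*√68529/53 ≈ 3993.0 + 9.8785*I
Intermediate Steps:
J(x) = -3 - 5*x (J(x) = -3 + x*(-5) = -3 - 5*x)
t(B) = √(-101 - B/53) (t(B) = √(B/(-3 - 5*10) - 101) = √(B/(-3 - 50) - 101) = √(B/(-53) - 101) = √(B*(-1/53) - 101) = √(-B/53 - 101) = √(-101 - B/53))
3993 + t(-181) = 3993 + √(-283709 - 53*(-181))/53 = 3993 + √(-283709 + 9593)/53 = 3993 + √(-274116)/53 = 3993 + (2*I*√68529)/53 = 3993 + 2*I*√68529/53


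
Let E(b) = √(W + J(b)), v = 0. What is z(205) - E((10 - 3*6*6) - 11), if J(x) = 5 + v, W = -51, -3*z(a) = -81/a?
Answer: 27/205 - I*√46 ≈ 0.13171 - 6.7823*I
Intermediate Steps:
z(a) = 27/a (z(a) = -(-27)/a = 27/a)
J(x) = 5 (J(x) = 5 + 0 = 5)
E(b) = I*√46 (E(b) = √(-51 + 5) = √(-46) = I*√46)
z(205) - E((10 - 3*6*6) - 11) = 27/205 - I*√46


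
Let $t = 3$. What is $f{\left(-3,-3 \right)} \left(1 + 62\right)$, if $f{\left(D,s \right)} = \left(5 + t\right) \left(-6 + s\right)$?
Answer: $-4536$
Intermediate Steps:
$f{\left(D,s \right)} = -48 + 8 s$ ($f{\left(D,s \right)} = \left(5 + 3\right) \left(-6 + s\right) = 8 \left(-6 + s\right) = -48 + 8 s$)
$f{\left(-3,-3 \right)} \left(1 + 62\right) = \left(-48 + 8 \left(-3\right)\right) \left(1 + 62\right) = \left(-48 - 24\right) 63 = \left(-72\right) 63 = -4536$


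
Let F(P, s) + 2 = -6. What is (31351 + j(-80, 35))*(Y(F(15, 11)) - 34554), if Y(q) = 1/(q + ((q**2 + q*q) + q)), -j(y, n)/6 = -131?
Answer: -17767385777/16 ≈ -1.1105e+9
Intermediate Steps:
j(y, n) = 786 (j(y, n) = -6*(-131) = 786)
F(P, s) = -8 (F(P, s) = -2 - 6 = -8)
Y(q) = 1/(2*q + 2*q**2) (Y(q) = 1/(q + ((q**2 + q**2) + q)) = 1/(q + (2*q**2 + q)) = 1/(q + (q + 2*q**2)) = 1/(2*q + 2*q**2))
(31351 + j(-80, 35))*(Y(F(15, 11)) - 34554) = (31351 + 786)*((1/2)/(-8*(1 - 8)) - 34554) = 32137*((1/2)*(-1/8)/(-7) - 34554) = 32137*((1/2)*(-1/8)*(-1/7) - 34554) = 32137*(1/112 - 34554) = 32137*(-3870047/112) = -17767385777/16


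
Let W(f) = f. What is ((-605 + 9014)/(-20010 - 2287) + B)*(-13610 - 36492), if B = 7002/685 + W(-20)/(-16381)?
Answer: -123421707664983598/250194302545 ≈ -4.9330e+5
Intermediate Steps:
B = 114713462/11220985 (B = 7002/685 - 20/(-16381) = 7002*(1/685) - 20*(-1/16381) = 7002/685 + 20/16381 = 114713462/11220985 ≈ 10.223)
((-605 + 9014)/(-20010 - 2287) + B)*(-13610 - 36492) = ((-605 + 9014)/(-20010 - 2287) + 114713462/11220985)*(-13610 - 36492) = (8409/(-22297) + 114713462/11220985)*(-50102) = (8409*(-1/22297) + 114713462/11220985)*(-50102) = (-8409/22297 + 114713462/11220985)*(-50102) = (2463408799349/250194302545)*(-50102) = -123421707664983598/250194302545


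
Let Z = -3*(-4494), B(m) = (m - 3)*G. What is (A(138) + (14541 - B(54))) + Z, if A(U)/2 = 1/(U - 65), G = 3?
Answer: 2034512/73 ≈ 27870.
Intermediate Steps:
B(m) = -9 + 3*m (B(m) = (m - 3)*3 = (-3 + m)*3 = -9 + 3*m)
Z = 13482
A(U) = 2/(-65 + U) (A(U) = 2/(U - 65) = 2/(-65 + U))
(A(138) + (14541 - B(54))) + Z = (2/(-65 + 138) + (14541 - (-9 + 3*54))) + 13482 = (2/73 + (14541 - (-9 + 162))) + 13482 = (2*(1/73) + (14541 - 1*153)) + 13482 = (2/73 + (14541 - 153)) + 13482 = (2/73 + 14388) + 13482 = 1050326/73 + 13482 = 2034512/73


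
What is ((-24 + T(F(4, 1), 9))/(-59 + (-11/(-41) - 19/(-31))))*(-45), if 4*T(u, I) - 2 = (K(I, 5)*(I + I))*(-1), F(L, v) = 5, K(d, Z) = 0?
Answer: -896055/49246 ≈ -18.195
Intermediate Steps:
T(u, I) = 1/2 (T(u, I) = 1/2 + ((0*(I + I))*(-1))/4 = 1/2 + ((0*(2*I))*(-1))/4 = 1/2 + (0*(-1))/4 = 1/2 + (1/4)*0 = 1/2 + 0 = 1/2)
((-24 + T(F(4, 1), 9))/(-59 + (-11/(-41) - 19/(-31))))*(-45) = ((-24 + 1/2)/(-59 + (-11/(-41) - 19/(-31))))*(-45) = -47/(2*(-59 + (-11*(-1/41) - 19*(-1/31))))*(-45) = -47/(2*(-59 + (11/41 + 19/31)))*(-45) = -47/(2*(-59 + 1120/1271))*(-45) = -47/(2*(-73869/1271))*(-45) = -47/2*(-1271/73869)*(-45) = (59737/147738)*(-45) = -896055/49246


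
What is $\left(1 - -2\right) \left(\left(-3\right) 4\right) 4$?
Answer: $-144$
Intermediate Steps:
$\left(1 - -2\right) \left(\left(-3\right) 4\right) 4 = \left(1 + 2\right) \left(-12\right) 4 = 3 \left(-12\right) 4 = \left(-36\right) 4 = -144$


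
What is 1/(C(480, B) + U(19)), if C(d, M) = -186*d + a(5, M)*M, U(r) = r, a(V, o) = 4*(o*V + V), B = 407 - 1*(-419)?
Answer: 1/13572779 ≈ 7.3677e-8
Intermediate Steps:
B = 826 (B = 407 + 419 = 826)
a(V, o) = 4*V + 4*V*o (a(V, o) = 4*(V*o + V) = 4*(V + V*o) = 4*V + 4*V*o)
C(d, M) = -186*d + M*(20 + 20*M) (C(d, M) = -186*d + (4*5*(1 + M))*M = -186*d + (20 + 20*M)*M = -186*d + M*(20 + 20*M))
1/(C(480, B) + U(19)) = 1/((-186*480 + 20*826*(1 + 826)) + 19) = 1/((-89280 + 20*826*827) + 19) = 1/((-89280 + 13662040) + 19) = 1/(13572760 + 19) = 1/13572779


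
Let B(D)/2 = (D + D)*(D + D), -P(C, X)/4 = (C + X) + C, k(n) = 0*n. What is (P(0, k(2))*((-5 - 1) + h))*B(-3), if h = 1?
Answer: 0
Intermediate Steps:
k(n) = 0
P(C, X) = -8*C - 4*X (P(C, X) = -4*((C + X) + C) = -4*(X + 2*C) = -8*C - 4*X)
B(D) = 8*D**2 (B(D) = 2*((D + D)*(D + D)) = 2*((2*D)*(2*D)) = 2*(4*D**2) = 8*D**2)
(P(0, k(2))*((-5 - 1) + h))*B(-3) = ((-8*0 - 4*0)*((-5 - 1) + 1))*(8*(-3)**2) = ((0 + 0)*(-6 + 1))*(8*9) = (0*(-5))*72 = 0*72 = 0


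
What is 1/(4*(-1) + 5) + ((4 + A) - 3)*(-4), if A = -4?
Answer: 13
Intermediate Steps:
1/(4*(-1) + 5) + ((4 + A) - 3)*(-4) = 1/(4*(-1) + 5) + ((4 - 4) - 3)*(-4) = 1/(-4 + 5) + (0 - 3)*(-4) = 1/1 - 3*(-4) = 1 + 12 = 13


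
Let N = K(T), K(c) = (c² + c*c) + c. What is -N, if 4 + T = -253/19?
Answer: -210231/361 ≈ -582.36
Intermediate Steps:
T = -329/19 (T = -4 - 253/19 = -329/19 ≈ -17.316)
K(c) = c + 2*c² (K(c) = (c² + c²) + c = 2*c² + c = c + 2*c²)
N = 210231/361 (N = -329*(1 + 2*(-329/19))/19 = -329*(1 - 658/19)/19 = -329/19*(-639/19) = 210231/361 ≈ 582.36)
-N = -1*210231/361 = -210231/361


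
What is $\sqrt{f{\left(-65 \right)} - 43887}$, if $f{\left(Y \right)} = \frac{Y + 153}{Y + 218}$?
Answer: $\frac{i \sqrt{114148591}}{51} \approx 209.49 i$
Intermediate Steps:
$f{\left(Y \right)} = \frac{153 + Y}{218 + Y}$
$\sqrt{f{\left(-65 \right)} - 43887} = \sqrt{\frac{153 - 65}{218 - 65} - 43887} = \sqrt{\frac{1}{153} \cdot 88 - 43887} = \sqrt{\frac{88}{153} - 43887} = \sqrt{- \frac{6714623}{153}} = \frac{i \sqrt{114148591}}{51}$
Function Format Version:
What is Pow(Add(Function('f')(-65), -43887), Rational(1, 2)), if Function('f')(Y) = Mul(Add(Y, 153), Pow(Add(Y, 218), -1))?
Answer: Mul(Rational(1, 51), I, Pow(114148591, Rational(1, 2))) ≈ Mul(209.49, I)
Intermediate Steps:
Function('f')(Y) = Mul(Pow(Add(218, Y), -1), Add(153, Y)) (Function('f')(Y) = Mul(Add(153, Y), Pow(Add(218, Y), -1)) = Mul(Pow(Add(218, Y), -1), Add(153, Y)))
Pow(Add(Function('f')(-65), -43887), Rational(1, 2)) = Pow(Add(Mul(Pow(Add(218, -65), -1), Add(153, -65)), -43887), Rational(1, 2)) = Pow(Add(Mul(Pow(153, -1), 88), -43887), Rational(1, 2)) = Pow(Add(Mul(Rational(1, 153), 88), -43887), Rational(1, 2)) = Pow(Add(Rational(88, 153), -43887), Rational(1, 2)) = Pow(Rational(-6714623, 153), Rational(1, 2)) = Mul(Rational(1, 51), I, Pow(114148591, Rational(1, 2)))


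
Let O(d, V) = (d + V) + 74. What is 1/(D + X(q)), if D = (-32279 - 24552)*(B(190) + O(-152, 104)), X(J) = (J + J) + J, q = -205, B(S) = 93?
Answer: -1/6763504 ≈ -1.4785e-7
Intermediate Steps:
O(d, V) = 74 + V + d (O(d, V) = (V + d) + 74 = 74 + V + d)
X(J) = 3*J (X(J) = 2*J + J = 3*J)
D = -6762889 (D = (-32279 - 24552)*(93 + (74 + 104 - 152)) = -56831*(93 + 26) = -56831*119 = -6762889)
1/(D + X(q)) = 1/(-6762889 + 3*(-205)) = 1/(-6762889 - 615) = 1/(-6763504) = -1/6763504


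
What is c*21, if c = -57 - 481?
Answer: -11298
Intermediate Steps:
c = -538
c*21 = -538*21 = -11298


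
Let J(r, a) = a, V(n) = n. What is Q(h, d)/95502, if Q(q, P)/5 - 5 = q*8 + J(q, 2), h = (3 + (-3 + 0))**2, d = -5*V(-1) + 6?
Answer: 35/95502 ≈ 0.00036648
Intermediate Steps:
d = 11 (d = -5*(-1) + 6 = 5 + 6 = 11)
h = 0 (h = (3 - 3)**2 = 0**2 = 0)
Q(q, P) = 35 + 40*q (Q(q, P) = 25 + 5*(q*8 + 2) = 25 + 5*(8*q + 2) = 25 + 5*(2 + 8*q) = 25 + (10 + 40*q) = 35 + 40*q)
Q(h, d)/95502 = (35 + 40*0)/95502 = (35 + 0)*(1/95502) = 35*(1/95502) = 35/95502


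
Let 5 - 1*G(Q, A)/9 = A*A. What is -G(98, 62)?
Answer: 34551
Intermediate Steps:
G(Q, A) = 45 - 9*A**2 (G(Q, A) = 45 - 9*A*A = 45 - 9*A**2)
-G(98, 62) = -(45 - 9*62**2) = -(45 - 9*3844) = -(45 - 34596) = -1*(-34551) = 34551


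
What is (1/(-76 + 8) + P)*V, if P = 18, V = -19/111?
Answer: -23237/7548 ≈ -3.0786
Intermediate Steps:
V = -19/111 (V = -19*1/111 = -19/111 ≈ -0.17117)
(1/(-76 + 8) + P)*V = (1/(-76 + 8) + 18)*(-19/111) = (1/(-68) + 18)*(-19/111) = (-1/68 + 18)*(-19/111) = (1223/68)*(-19/111) = -23237/7548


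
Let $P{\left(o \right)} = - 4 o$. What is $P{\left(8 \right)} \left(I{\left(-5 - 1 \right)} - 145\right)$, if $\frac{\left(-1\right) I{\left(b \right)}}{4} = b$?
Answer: $3872$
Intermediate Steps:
$I{\left(b \right)} = - 4 b$
$P{\left(8 \right)} \left(I{\left(-5 - 1 \right)} - 145\right) = \left(-4\right) 8 \left(- 4 \left(-5 - 1\right) - 145\right) = - 32 \left(- 4 \left(-5 - 1\right) - 145\right) = - 32 \left(\left(-4\right) \left(-6\right) - 145\right) = - 32 \left(24 - 145\right) = \left(-32\right) \left(-121\right) = 3872$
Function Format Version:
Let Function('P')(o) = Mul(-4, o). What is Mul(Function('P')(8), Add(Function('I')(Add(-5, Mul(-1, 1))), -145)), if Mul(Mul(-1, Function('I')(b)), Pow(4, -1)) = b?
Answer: 3872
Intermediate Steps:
Function('I')(b) = Mul(-4, b)
Mul(Function('P')(8), Add(Function('I')(Add(-5, Mul(-1, 1))), -145)) = Mul(Mul(-4, 8), Add(Mul(-4, Add(-5, Mul(-1, 1))), -145)) = Mul(-32, Add(Mul(-4, Add(-5, -1)), -145)) = Mul(-32, Add(Mul(-4, -6), -145)) = Mul(-32, Add(24, -145)) = Mul(-32, -121) = 3872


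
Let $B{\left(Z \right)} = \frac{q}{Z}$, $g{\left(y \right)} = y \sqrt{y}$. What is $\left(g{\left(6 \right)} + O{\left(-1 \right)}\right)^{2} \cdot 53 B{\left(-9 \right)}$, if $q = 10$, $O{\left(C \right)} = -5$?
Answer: $- \frac{127730}{9} + \frac{10600 \sqrt{6}}{3} \approx -5537.4$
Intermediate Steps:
$g{\left(y \right)} = y^{\frac{3}{2}}$
$B{\left(Z \right)} = \frac{10}{Z}$
$\left(g{\left(6 \right)} + O{\left(-1 \right)}\right)^{2} \cdot 53 B{\left(-9 \right)} = \left(6^{\frac{3}{2}} - 5\right)^{2} \cdot 53 \frac{10}{-9} = \left(6 \sqrt{6} - 5\right)^{2} \cdot 53 \cdot 10 \left(- \frac{1}{9}\right) = \left(-5 + 6 \sqrt{6}\right)^{2} \cdot 53 \left(- \frac{10}{9}\right) = 53 \left(-5 + 6 \sqrt{6}\right)^{2} \left(- \frac{10}{9}\right) = - \frac{530 \left(-5 + 6 \sqrt{6}\right)^{2}}{9}$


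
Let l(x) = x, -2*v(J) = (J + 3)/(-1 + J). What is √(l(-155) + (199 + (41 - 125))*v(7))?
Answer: I*√9030/6 ≈ 15.838*I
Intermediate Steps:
v(J) = -(3 + J)/(2*(-1 + J)) (v(J) = -(J + 3)/(2*(-1 + J)) = -(3 + J)/(2*(-1 + J)))
√(l(-155) + (199 + (41 - 125))*v(7)) = √(-155 + (199 + (41 - 125))*((-3 - 1*7)/(2*(-1 + 7)))) = √(-155 + (199 - 84)*((½)*(-3 - 7)/6)) = √(-155 + 115*((½)*(⅙)*(-10))) = √(-155 + 115*(-⅚)) = √(-155 - 575/6) = √(-1505/6) = I*√9030/6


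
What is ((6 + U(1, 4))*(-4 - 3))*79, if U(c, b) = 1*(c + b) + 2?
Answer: -7189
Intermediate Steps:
U(c, b) = 2 + b + c (U(c, b) = 1*(b + c) + 2 = (b + c) + 2 = 2 + b + c)
((6 + U(1, 4))*(-4 - 3))*79 = ((6 + (2 + 4 + 1))*(-4 - 3))*79 = ((6 + 7)*(-7))*79 = (13*(-7))*79 = -91*79 = -7189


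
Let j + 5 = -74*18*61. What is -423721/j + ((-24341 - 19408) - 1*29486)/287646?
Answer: 115930794371/23373251022 ≈ 4.9600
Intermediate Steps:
j = -81257 (j = -5 - 74*18*61 = -5 - 1332*61 = -5 - 81252 = -81257)
-423721/j + ((-24341 - 19408) - 1*29486)/287646 = -423721/(-81257) + ((-24341 - 19408) - 1*29486)/287646 = -423721*(-1/81257) + (-43749 - 29486)*(1/287646) = 423721/81257 - 73235*1/287646 = 423721/81257 - 73235/287646 = 115930794371/23373251022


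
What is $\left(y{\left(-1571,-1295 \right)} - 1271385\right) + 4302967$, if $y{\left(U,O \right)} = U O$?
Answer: $5066027$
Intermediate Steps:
$y{\left(U,O \right)} = O U$
$\left(y{\left(-1571,-1295 \right)} - 1271385\right) + 4302967 = \left(\left(-1295\right) \left(-1571\right) - 1271385\right) + 4302967 = \left(2034445 - 1271385\right) + 4302967 = 763060 + 4302967 = 5066027$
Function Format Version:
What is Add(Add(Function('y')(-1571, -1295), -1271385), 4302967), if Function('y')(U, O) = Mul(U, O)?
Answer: 5066027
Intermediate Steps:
Function('y')(U, O) = Mul(O, U)
Add(Add(Function('y')(-1571, -1295), -1271385), 4302967) = Add(Add(Mul(-1295, -1571), -1271385), 4302967) = Add(Add(2034445, -1271385), 4302967) = Add(763060, 4302967) = 5066027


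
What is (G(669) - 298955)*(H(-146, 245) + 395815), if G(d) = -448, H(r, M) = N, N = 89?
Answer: -118534845312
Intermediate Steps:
H(r, M) = 89
(G(669) - 298955)*(H(-146, 245) + 395815) = (-448 - 298955)*(89 + 395815) = -299403*395904 = -118534845312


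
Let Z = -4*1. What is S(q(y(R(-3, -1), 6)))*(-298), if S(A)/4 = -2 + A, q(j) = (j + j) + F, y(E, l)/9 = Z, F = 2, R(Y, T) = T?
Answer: 85824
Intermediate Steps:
Z = -4
y(E, l) = -36 (y(E, l) = 9*(-4) = -36)
q(j) = 2 + 2*j (q(j) = (j + j) + 2 = 2*j + 2 = 2 + 2*j)
S(A) = -8 + 4*A (S(A) = 4*(-2 + A) = -8 + 4*A)
S(q(y(R(-3, -1), 6)))*(-298) = (-8 + 4*(2 + 2*(-36)))*(-298) = (-8 + 4*(2 - 72))*(-298) = (-8 + 4*(-70))*(-298) = (-8 - 280)*(-298) = -288*(-298) = 85824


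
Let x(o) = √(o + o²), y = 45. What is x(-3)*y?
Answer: 45*√6 ≈ 110.23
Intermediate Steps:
x(-3)*y = √(-3*(1 - 3))*45 = √(-3*(-2))*45 = √6*45 = 45*√6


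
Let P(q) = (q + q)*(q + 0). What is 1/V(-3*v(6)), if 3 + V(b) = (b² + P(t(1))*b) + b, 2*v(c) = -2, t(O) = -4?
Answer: 1/105 ≈ 0.0095238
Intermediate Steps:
v(c) = -1 (v(c) = (½)*(-2) = -1)
P(q) = 2*q² (P(q) = (2*q)*q = 2*q²)
V(b) = -3 + b² + 33*b (V(b) = -3 + ((b² + (2*(-4)²)*b) + b) = -3 + ((b² + (2*16)*b) + b) = -3 + ((b² + 32*b) + b) = -3 + (b² + 33*b) = -3 + b² + 33*b)
1/V(-3*v(6)) = 1/(-3 + (-3*(-1))² + 33*(-3*(-1))) = 1/(-3 + 3² + 33*3) = 1/(-3 + 9 + 99) = 1/105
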